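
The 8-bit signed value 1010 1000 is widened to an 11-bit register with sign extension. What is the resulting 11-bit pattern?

11110101000

MSB of 10101000 is 1; replicate it into the new high bits.
111|10101000 → 11110101000 (still -88).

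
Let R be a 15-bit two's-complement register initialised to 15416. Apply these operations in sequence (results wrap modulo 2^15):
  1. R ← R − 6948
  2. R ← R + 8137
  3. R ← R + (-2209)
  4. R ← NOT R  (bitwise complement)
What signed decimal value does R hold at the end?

Start: R = 15416 = 011110000111000.
R = 15416 − 6948 = 8468 = 010000100010100
R = 8468 + 8137 = 16605; wraps to -16163 = 100000011011101
R = -16163 + (-2209) = -18372; wraps to 14396 = 011100000111100
R = NOT 011100000111100 = 100011111000011 = -14397

-14397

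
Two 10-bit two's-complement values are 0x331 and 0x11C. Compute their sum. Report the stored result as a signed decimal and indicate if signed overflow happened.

77; no overflow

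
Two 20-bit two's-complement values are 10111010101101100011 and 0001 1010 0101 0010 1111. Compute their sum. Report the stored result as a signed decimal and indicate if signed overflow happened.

10111010101101100011 = -283805 (signed)
0001 1010 0101 0010 1111 → 00011010010100101111 = 107823 (signed)
  10111010101101100011
+ 00011010010100101111
= 11010101000010010010
Result 11010101000010010010: MSB = 1 → 872594 − 1048576 = -175982.
Addends have opposite signs, so signed overflow cannot occur.

-175982; no overflow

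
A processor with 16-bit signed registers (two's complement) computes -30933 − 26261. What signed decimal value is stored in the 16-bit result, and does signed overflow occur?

-30933 → 1000011100101011
26261 → 0110011010010101
Subtract via negate-and-add: invert 0110011010010101 + 1 = 1001100101101011 (i.e. -26261).
  1000011100101011
+ 1001100101101011
= 0010000010010110  (discard carry-out 1)
Result 0010000010010110: MSB = 0 → value 8342.
Both addends (after negating the subtrahend) are negative but the stored result is non-negative: signed overflow. The true value -30933 − 26261 = -57194 lies outside [-32768, 32767].

8342; overflow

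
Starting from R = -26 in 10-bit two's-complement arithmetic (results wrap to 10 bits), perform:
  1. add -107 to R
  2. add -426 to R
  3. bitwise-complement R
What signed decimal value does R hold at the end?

Start: R = -26 = 1111100110.
R = -26 + (-107) = -133 = 1101111011
R = -133 + (-426) = -559; wraps to 465 = 0111010001
R = NOT 0111010001 = 1000101110 = -466

-466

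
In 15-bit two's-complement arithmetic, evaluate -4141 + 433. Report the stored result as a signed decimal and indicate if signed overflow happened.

-3708; no overflow

-4141 → 110111111010011
433 → 000000110110001
  110111111010011
+ 000000110110001
= 111000110000100
Result 111000110000100: MSB = 1 → 29060 − 32768 = -3708.
Addends have opposite signs, so signed overflow cannot occur.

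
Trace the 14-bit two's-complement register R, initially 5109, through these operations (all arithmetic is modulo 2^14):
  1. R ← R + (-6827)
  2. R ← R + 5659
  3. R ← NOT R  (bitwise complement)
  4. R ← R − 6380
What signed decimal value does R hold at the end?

6062

Start: R = 5109 = 01001111110101.
R = 5109 + (-6827) = -1718 = 11100101001010
R = -1718 + 5659 = 3941 = 00111101100101
R = NOT 00111101100101 = 11000010011010 = -3942
R = -3942 − 6380 = -10322; wraps to 6062 = 01011110101110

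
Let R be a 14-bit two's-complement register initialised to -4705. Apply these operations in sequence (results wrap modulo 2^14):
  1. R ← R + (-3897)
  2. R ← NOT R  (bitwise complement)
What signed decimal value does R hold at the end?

Start: R = -4705 = 10110110011111.
R = -4705 + (-3897) = -8602; wraps to 7782 = 01111001100110
R = NOT 01111001100110 = 10000110011001 = -7783

-7783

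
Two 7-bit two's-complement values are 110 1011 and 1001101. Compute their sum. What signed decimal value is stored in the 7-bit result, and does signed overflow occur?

56; overflow

110 1011 → 1101011 = -21 (signed)
1001101 = -51 (signed)
  1101011
+ 1001101
= 0111000  (discard carry-out 1)
Result 0111000: MSB = 0 → value 56.
Both addends are negative but the stored result is non-negative: signed overflow. The true value -21 + (-51) = -72 lies outside [-64, 63].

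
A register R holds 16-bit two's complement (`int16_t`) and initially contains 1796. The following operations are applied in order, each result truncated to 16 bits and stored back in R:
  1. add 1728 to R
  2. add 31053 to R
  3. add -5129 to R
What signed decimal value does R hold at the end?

Start: R = 1796 = 0000011100000100.
R = 1796 + 1728 = 3524 = 0000110111000100
R = 3524 + 31053 = 34577; wraps to -30959 = 1000011100010001
R = -30959 + (-5129) = -36088; wraps to 29448 = 0111001100001000

29448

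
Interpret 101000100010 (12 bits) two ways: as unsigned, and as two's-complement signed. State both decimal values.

unsigned = 2594, signed = -1502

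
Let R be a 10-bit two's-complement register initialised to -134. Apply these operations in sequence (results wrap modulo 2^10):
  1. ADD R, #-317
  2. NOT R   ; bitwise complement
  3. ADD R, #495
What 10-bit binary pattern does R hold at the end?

1110110001

Start: R = -134 = 1101111010.
R = -134 + (-317) = -451 = 1000111101
R = NOT 1000111101 = 0111000010 = 450
R = 450 + 495 = 945; wraps to -79 = 1110110001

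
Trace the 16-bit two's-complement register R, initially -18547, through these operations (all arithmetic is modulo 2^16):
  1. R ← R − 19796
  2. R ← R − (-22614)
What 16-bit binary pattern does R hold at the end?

Start: R = -18547 = 1011011110001101.
R = -18547 − 19796 = -38343; wraps to 27193 = 0110101000111001
R = 27193 − (-22614) = 49807; wraps to -15729 = 1100001010001111

1100001010001111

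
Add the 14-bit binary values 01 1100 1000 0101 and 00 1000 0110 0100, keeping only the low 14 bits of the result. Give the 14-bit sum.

10010011101001

  01110010000101
+ 00100001100100
= 10010011101001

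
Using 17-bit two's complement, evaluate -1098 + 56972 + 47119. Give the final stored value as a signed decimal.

-1098 + 56972 = 55874 (01101101001000010)
55874 + 47119 = 102993 → wraps to -28079 (11001001001010001)

-28079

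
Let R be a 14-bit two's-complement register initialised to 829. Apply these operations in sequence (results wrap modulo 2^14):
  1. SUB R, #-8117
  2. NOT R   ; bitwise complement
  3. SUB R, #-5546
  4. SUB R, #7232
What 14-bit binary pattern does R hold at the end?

Start: R = 829 = 00001100111101.
R = 829 − (-8117) = 8946; wraps to -7438 = 10001011110010
R = NOT 10001011110010 = 01110100001101 = 7437
R = 7437 − (-5546) = 12983; wraps to -3401 = 11001010110111
R = -3401 − 7232 = -10633; wraps to 5751 = 01011001110111

01011001110111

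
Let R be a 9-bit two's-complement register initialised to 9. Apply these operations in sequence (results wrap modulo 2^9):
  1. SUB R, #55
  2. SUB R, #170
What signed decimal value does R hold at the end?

Start: R = 9 = 000001001.
R = 9 − 55 = -46 = 111010010
R = -46 − 170 = -216 = 100101000

-216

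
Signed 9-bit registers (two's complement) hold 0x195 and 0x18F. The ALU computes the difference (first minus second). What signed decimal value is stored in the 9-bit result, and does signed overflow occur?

0x195 = 110010101 = -107 (signed)
0x18F = 110001111 = -113 (signed)
Subtract via negate-and-add: invert 110001111 + 1 = 001110001 (i.e. 113).
  110010101
+ 001110001
= 000000110  (discard carry-out 1)
Result 000000110: MSB = 0 → value 6.
Addends (after negating the subtrahend) have opposite signs, so signed overflow cannot occur.

6; no overflow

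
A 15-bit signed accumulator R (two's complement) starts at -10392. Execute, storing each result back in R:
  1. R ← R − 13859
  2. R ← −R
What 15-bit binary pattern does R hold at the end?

101111010111011

Start: R = -10392 = 101011101101000.
R = -10392 − 13859 = -24251; wraps to 8517 = 010000101000101
R = −(8517) = -8517 = 101111010111011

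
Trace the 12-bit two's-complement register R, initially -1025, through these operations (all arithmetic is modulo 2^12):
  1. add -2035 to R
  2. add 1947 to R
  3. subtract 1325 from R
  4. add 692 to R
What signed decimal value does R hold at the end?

-1746

Start: R = -1025 = 101111111111.
R = -1025 + (-2035) = -3060; wraps to 1036 = 010000001100
R = 1036 + 1947 = 2983; wraps to -1113 = 101110100111
R = -1113 − 1325 = -2438; wraps to 1658 = 011001111010
R = 1658 + 692 = 2350; wraps to -1746 = 100100101110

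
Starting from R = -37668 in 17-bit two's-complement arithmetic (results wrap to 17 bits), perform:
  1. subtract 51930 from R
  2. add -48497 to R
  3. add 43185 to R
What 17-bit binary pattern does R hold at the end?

01000110101000010

Start: R = -37668 = 10110110011011100.
R = -37668 − 51930 = -89598; wraps to 41474 = 01010001000000010
R = 41474 + (-48497) = -7023 = 11110010010010001
R = -7023 + 43185 = 36162 = 01000110101000010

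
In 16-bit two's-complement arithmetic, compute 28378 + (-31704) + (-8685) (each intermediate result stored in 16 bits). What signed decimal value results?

28378 + (-31704) = -3326 (1111001100000010)
-3326 + (-8685) = -12011 (1101000100010101)

-12011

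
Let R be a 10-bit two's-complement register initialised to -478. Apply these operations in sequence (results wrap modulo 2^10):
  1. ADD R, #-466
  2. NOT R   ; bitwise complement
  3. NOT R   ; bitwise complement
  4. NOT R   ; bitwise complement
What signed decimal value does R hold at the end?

Start: R = -478 = 1000100010.
R = -478 + (-466) = -944; wraps to 80 = 0001010000
R = NOT 0001010000 = 1110101111 = -81
R = NOT 1110101111 = 0001010000 = 80
R = NOT 0001010000 = 1110101111 = -81

-81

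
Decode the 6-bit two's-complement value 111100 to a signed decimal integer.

MSB is 1, so the value is negative.
Unsigned reading: 60. Subtract 2^6 = 64: 60 − 64 = -4.

-4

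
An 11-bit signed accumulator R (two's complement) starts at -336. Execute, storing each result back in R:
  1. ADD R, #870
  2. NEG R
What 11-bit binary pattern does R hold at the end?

Start: R = -336 = 11010110000.
R = -336 + 870 = 534 = 01000010110
R = −(534) = -534 = 10111101010

10111101010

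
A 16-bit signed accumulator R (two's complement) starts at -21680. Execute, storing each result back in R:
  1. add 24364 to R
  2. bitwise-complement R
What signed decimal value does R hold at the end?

-2685

Start: R = -21680 = 1010101101010000.
R = -21680 + 24364 = 2684 = 0000101001111100
R = NOT 0000101001111100 = 1111010110000011 = -2685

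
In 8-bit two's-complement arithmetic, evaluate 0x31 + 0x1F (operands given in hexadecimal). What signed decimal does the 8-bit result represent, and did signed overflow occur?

80; no overflow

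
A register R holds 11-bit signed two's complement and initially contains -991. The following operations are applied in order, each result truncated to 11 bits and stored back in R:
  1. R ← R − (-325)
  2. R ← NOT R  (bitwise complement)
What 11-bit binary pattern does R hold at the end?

01010011001

Start: R = -991 = 10000100001.
R = -991 − (-325) = -666 = 10101100110
R = NOT 10101100110 = 01010011001 = 665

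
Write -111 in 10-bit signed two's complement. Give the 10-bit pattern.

|-111| = 111 = 0001101111 in 10 bits.
Invert the bits: 1110010000. Add 1: 1110010001.
Check: 1110010001 reads as 913 − 1024 = -111.

1110010001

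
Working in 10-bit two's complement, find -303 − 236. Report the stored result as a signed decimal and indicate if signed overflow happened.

-303 → 1011010001
236 → 0011101100
Subtract via negate-and-add: invert 0011101100 + 1 = 1100010100 (i.e. -236).
  1011010001
+ 1100010100
= 0111100101  (discard carry-out 1)
Result 0111100101: MSB = 0 → value 485.
Both addends (after negating the subtrahend) are negative but the stored result is non-negative: signed overflow. The true value -303 − 236 = -539 lies outside [-512, 511].

485; overflow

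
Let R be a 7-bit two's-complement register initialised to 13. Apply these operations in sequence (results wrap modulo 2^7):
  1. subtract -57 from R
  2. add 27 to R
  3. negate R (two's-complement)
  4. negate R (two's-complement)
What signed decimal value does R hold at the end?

Start: R = 13 = 0001101.
R = 13 − (-57) = 70; wraps to -58 = 1000110
R = -58 + 27 = -31 = 1100001
R = −(-31) = 31 = 0011111
R = −(31) = -31 = 1100001

-31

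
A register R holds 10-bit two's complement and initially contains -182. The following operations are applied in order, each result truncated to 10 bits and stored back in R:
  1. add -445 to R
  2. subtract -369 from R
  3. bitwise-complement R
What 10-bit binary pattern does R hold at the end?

Start: R = -182 = 1101001010.
R = -182 + (-445) = -627; wraps to 397 = 0110001101
R = 397 − (-369) = 766; wraps to -258 = 1011111110
R = NOT 1011111110 = 0100000001 = 257

0100000001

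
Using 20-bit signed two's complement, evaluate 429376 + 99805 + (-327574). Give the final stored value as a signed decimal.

429376 + 99805 = 529181 → wraps to -519395 (10000001001100011101)
-519395 + (-327574) = -846969 → wraps to 201607 (00110001001110000111)

201607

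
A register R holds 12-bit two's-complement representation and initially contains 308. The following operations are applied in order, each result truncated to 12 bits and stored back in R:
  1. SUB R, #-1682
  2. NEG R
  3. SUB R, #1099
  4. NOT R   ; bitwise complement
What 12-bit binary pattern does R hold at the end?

Start: R = 308 = 000100110100.
R = 308 − (-1682) = 1990 = 011111000110
R = −(1990) = -1990 = 100000111010
R = -1990 − 1099 = -3089; wraps to 1007 = 001111101111
R = NOT 001111101111 = 110000010000 = -1008

110000010000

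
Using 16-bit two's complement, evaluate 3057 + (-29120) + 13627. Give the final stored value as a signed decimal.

-12436

3057 + (-29120) = -26063 (1001101000110001)
-26063 + 13627 = -12436 (1100111101101100)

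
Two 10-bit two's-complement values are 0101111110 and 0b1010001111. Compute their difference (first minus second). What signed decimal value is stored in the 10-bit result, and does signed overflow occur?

0101111110 = 382 (signed)
0b1010001111 → 1010001111 = -369 (signed)
Subtract via negate-and-add: invert 1010001111 + 1 = 0101110001 (i.e. 369).
  0101111110
+ 0101110001
= 1011101111
Result 1011101111: MSB = 1 → 751 − 1024 = -273.
Both addends (after negating the subtrahend) are non-negative but the stored result is negative: signed overflow. The true value 382 − (-369) = 751 lies outside [-512, 511].

-273; overflow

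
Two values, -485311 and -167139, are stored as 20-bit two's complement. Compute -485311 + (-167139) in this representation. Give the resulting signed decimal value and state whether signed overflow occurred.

396126; overflow

-485311 → 10001001100001000001
-167139 → 11010111001100011101
  10001001100001000001
+ 11010111001100011101
= 01100000101101011110  (discard carry-out 1)
Result 01100000101101011110: MSB = 0 → value 396126.
Both addends are negative but the stored result is non-negative: signed overflow. The true value -485311 + (-167139) = -652450 lies outside [-524288, 524287].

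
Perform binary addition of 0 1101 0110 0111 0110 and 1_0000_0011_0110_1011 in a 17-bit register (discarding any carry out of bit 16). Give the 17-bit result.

  01101011001110110
+ 10000001101101011
= 11101100111100001

11101100111100001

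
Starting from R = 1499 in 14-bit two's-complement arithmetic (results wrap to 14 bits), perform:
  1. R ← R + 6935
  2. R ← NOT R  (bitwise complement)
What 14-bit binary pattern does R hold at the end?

01111100001101

Start: R = 1499 = 00010111011011.
R = 1499 + 6935 = 8434; wraps to -7950 = 10000011110010
R = NOT 10000011110010 = 01111100001101 = 7949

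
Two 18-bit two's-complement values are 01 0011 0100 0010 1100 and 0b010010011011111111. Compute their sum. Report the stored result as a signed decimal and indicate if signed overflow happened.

01 0011 0100 0010 1100 → 010011010000101100 = 78892 (signed)
0b010010011011111111 → 010010011011111111 = 75519 (signed)
  010011010000101100
+ 010010011011111111
= 100101101100101011
Result 100101101100101011: MSB = 1 → 154411 − 262144 = -107733.
Both addends are non-negative but the stored result is negative: signed overflow. The true value 78892 + 75519 = 154411 lies outside [-131072, 131071].

-107733; overflow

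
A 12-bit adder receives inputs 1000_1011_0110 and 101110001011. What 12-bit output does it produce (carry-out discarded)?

010001000001

  100010110110
+ 101110001011
= 010001000001  (discard carry-out 1)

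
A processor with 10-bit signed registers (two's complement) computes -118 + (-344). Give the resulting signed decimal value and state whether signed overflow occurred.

-462; no overflow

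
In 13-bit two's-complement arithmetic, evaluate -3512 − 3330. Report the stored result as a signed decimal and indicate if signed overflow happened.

1350; overflow

-3512 → 1001001001000
3330 → 0110100000010
Subtract via negate-and-add: invert 0110100000010 + 1 = 1001011111110 (i.e. -3330).
  1001001001000
+ 1001011111110
= 0010101000110  (discard carry-out 1)
Result 0010101000110: MSB = 0 → value 1350.
Both addends (after negating the subtrahend) are negative but the stored result is non-negative: signed overflow. The true value -3512 − 3330 = -6842 lies outside [-4096, 4095].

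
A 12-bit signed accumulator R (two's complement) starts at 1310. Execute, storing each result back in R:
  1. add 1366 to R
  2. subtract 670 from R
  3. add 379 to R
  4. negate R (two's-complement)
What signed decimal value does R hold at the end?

1711

Start: R = 1310 = 010100011110.
R = 1310 + 1366 = 2676; wraps to -1420 = 101001110100
R = -1420 − 670 = -2090; wraps to 2006 = 011111010110
R = 2006 + 379 = 2385; wraps to -1711 = 100101010001
R = −(-1711) = 1711 = 011010101111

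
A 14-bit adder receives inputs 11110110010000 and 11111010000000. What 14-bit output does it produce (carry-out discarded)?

11110000010000

  11110110010000
+ 11111010000000
= 11110000010000  (discard carry-out 1)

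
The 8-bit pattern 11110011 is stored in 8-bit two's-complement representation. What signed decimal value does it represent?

MSB is 1, so the value is negative.
Unsigned reading: 243. Subtract 2^8 = 256: 243 − 256 = -13.

-13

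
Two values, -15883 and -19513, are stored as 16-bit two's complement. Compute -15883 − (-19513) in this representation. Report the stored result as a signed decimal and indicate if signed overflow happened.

-15883 → 1100000111110101
-19513 → 1011001111000111
Subtract via negate-and-add: invert 1011001111000111 + 1 = 0100110000111001 (i.e. 19513).
  1100000111110101
+ 0100110000111001
= 0000111000101110  (discard carry-out 1)
Result 0000111000101110: MSB = 0 → value 3630.
Addends (after negating the subtrahend) have opposite signs, so signed overflow cannot occur.

3630; no overflow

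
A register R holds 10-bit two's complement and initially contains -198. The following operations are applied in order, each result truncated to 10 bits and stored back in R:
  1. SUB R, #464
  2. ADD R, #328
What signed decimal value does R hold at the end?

-334

Start: R = -198 = 1100111010.
R = -198 − 464 = -662; wraps to 362 = 0101101010
R = 362 + 328 = 690; wraps to -334 = 1010110010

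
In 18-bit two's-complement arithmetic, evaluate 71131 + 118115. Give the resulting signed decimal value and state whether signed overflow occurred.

71131 → 010001010111011011
118115 → 011100110101100011
  010001010111011011
+ 011100110101100011
= 101110001100111110
Result 101110001100111110: MSB = 1 → 189246 − 262144 = -72898.
Both addends are non-negative but the stored result is negative: signed overflow. The true value 71131 + 118115 = 189246 lies outside [-131072, 131071].

-72898; overflow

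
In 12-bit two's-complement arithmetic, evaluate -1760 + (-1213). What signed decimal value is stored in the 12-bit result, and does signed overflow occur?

-1760 → 100100100000
-1213 → 101101000011
  100100100000
+ 101101000011
= 010001100011  (discard carry-out 1)
Result 010001100011: MSB = 0 → value 1123.
Both addends are negative but the stored result is non-negative: signed overflow. The true value -1760 + (-1213) = -2973 lies outside [-2048, 2047].

1123; overflow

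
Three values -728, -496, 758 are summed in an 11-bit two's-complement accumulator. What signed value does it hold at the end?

-466

-728 + (-496) = -1224 → wraps to 824 (01100111000)
824 + 758 = 1582 → wraps to -466 (11000101110)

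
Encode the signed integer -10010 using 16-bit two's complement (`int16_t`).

1101100011100110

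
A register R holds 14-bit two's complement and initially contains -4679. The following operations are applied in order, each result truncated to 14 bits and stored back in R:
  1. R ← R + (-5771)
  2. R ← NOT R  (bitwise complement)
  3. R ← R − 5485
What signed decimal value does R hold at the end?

Start: R = -4679 = 10110110111001.
R = -4679 + (-5771) = -10450; wraps to 5934 = 01011100101110
R = NOT 01011100101110 = 10100011010001 = -5935
R = -5935 − 5485 = -11420; wraps to 4964 = 01001101100100

4964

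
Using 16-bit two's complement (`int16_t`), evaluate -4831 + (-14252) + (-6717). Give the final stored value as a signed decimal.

-4831 + (-14252) = -19083 (1011010101110101)
-19083 + (-6717) = -25800 (1001101100111000)

-25800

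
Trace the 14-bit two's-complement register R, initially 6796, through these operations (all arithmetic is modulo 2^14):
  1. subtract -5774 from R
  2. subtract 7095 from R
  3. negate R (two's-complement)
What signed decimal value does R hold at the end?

Start: R = 6796 = 01101010001100.
R = 6796 − (-5774) = 12570; wraps to -3814 = 11000100011010
R = -3814 − 7095 = -10909; wraps to 5475 = 01010101100011
R = −(5475) = -5475 = 10101010011101

-5475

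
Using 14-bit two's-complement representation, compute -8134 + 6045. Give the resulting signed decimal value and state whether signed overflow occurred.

-8134 → 10000000111010
6045 → 01011110011101
  10000000111010
+ 01011110011101
= 11011111010111
Result 11011111010111: MSB = 1 → 14295 − 16384 = -2089.
Addends have opposite signs, so signed overflow cannot occur.

-2089; no overflow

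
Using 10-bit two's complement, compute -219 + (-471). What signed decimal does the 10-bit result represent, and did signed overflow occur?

334; overflow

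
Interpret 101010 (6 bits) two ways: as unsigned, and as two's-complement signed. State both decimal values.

unsigned = 42, signed = -22

Unsigned: 101010 = 42.
Signed: MSB=1 → 42 − 64 = -22.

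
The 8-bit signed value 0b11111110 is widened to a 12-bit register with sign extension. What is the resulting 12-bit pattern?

MSB of 11111110 is 1; replicate it into the new high bits.
1111|11111110 → 111111111110 (still -2).

111111111110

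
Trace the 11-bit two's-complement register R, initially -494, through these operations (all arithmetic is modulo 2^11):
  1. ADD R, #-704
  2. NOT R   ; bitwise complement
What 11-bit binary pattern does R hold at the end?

10010101101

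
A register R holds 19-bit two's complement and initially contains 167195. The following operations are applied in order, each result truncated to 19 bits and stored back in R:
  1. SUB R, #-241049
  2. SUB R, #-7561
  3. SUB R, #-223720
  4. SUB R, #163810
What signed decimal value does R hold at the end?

-48573

Start: R = 167195 = 0101000110100011011.
R = 167195 − (-241049) = 408244; wraps to -116044 = 1100011101010110100
R = -116044 − (-7561) = -108483 = 1100101100000111101
R = -108483 − (-223720) = 115237 = 0011100001000100101
R = 115237 − 163810 = -48573 = 1110100001001000011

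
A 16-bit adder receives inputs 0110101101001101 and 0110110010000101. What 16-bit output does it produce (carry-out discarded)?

1101011111010010

  0110101101001101
+ 0110110010000101
= 1101011111010010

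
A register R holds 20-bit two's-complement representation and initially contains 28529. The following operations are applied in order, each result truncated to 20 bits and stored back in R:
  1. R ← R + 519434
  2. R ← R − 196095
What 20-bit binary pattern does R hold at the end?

01010101111001111100

Start: R = 28529 = 00000110111101110001.
R = 28529 + 519434 = 547963; wraps to -500613 = 10000101110001111011
R = -500613 − 196095 = -696708; wraps to 351868 = 01010101111001111100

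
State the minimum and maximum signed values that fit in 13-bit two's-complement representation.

min = -4096, max = 4095

Minimum: −2^12 = -4096.
Maximum: 2^12 − 1 = 4095.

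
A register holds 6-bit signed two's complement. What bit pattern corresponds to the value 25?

25 is non-negative, so write it directly in 6 bits: 011001.

011001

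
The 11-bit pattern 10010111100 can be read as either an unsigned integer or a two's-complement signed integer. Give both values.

Unsigned: 10010111100 = 1212.
Signed: MSB=1 → 1212 − 2048 = -836.

unsigned = 1212, signed = -836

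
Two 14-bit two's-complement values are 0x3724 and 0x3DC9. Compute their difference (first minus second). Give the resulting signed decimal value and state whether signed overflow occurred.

-1701; no overflow

0x3724 = 11011100100100 = -2268 (signed)
0x3DC9 = 11110111001001 = -567 (signed)
Subtract via negate-and-add: invert 11110111001001 + 1 = 00001000110111 (i.e. 567).
  11011100100100
+ 00001000110111
= 11100101011011
Result 11100101011011: MSB = 1 → 14683 − 16384 = -1701.
Addends (after negating the subtrahend) have opposite signs, so signed overflow cannot occur.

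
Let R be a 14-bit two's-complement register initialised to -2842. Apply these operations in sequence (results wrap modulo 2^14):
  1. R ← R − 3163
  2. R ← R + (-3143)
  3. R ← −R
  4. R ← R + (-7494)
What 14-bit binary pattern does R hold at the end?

Start: R = -2842 = 11010011100110.
R = -2842 − 3163 = -6005 = 10100010001011
R = -6005 + (-3143) = -9148; wraps to 7236 = 01110001000100
R = −(7236) = -7236 = 10001110111100
R = -7236 + (-7494) = -14730; wraps to 1654 = 00011001110110

00011001110110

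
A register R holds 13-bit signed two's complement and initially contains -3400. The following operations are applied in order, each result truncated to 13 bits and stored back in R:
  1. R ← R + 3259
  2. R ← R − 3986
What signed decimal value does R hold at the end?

4065

Start: R = -3400 = 1001010111000.
R = -3400 + 3259 = -141 = 1111101110011
R = -141 − 3986 = -4127; wraps to 4065 = 0111111100001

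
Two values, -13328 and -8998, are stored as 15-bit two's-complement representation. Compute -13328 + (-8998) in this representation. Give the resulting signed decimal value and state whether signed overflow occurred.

-13328 → 100101111110000
-8998 → 101110011011010
  100101111110000
+ 101110011011010
= 010100011001010  (discard carry-out 1)
Result 010100011001010: MSB = 0 → value 10442.
Both addends are negative but the stored result is non-negative: signed overflow. The true value -13328 + (-8998) = -22326 lies outside [-16384, 16383].

10442; overflow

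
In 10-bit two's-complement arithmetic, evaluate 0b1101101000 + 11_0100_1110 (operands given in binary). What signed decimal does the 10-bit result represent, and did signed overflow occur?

0b1101101000 → 1101101000 = -152 (signed)
11_0100_1110 → 1101001110 = -178 (signed)
  1101101000
+ 1101001110
= 1010110110  (discard carry-out 1)
Result 1010110110: MSB = 1 → 694 − 1024 = -330.
Both addends are negative and so is the stored result: no signed overflow.

-330; no overflow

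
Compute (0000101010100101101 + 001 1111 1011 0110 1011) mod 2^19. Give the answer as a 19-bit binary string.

0100101000010011000

  0000101010100101101
+ 0011111101101101011
= 0100101000010011000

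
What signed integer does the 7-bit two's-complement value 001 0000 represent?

16

MSB is 0, so the value is non-negative: 0010000 = 16.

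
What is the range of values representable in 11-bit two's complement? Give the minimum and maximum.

Minimum: −2^10 = -1024.
Maximum: 2^10 − 1 = 1023.

min = -1024, max = 1023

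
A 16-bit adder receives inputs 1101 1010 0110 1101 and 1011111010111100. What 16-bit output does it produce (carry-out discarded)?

1001100100101001

  1101101001101101
+ 1011111010111100
= 1001100100101001  (discard carry-out 1)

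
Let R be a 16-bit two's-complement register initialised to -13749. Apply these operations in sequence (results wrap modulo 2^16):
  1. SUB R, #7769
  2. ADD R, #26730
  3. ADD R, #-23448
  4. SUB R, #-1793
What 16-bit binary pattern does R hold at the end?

1011111111000101

Start: R = -13749 = 1100101001001011.
R = -13749 − 7769 = -21518 = 1010101111110010
R = -21518 + 26730 = 5212 = 0001010001011100
R = 5212 + (-23448) = -18236 = 1011100011000100
R = -18236 − (-1793) = -16443 = 1011111111000101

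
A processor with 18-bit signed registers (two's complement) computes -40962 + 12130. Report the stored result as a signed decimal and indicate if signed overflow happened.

-28832; no overflow

-40962 → 110101111111111110
12130 → 000010111101100010
  110101111111111110
+ 000010111101100010
= 111000111101100000
Result 111000111101100000: MSB = 1 → 233312 − 262144 = -28832.
Addends have opposite signs, so signed overflow cannot occur.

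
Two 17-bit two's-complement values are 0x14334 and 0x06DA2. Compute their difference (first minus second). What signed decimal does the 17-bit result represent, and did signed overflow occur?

0x14334 = 10100001100110100 = -48332 (signed)
0x06DA2 = 00110110110100010 = 28066 (signed)
Subtract via negate-and-add: invert 00110110110100010 + 1 = 11001001001011110 (i.e. -28066).
  10100001100110100
+ 11001001001011110
= 01101010110010010  (discard carry-out 1)
Result 01101010110010010: MSB = 0 → value 54674.
Both addends (after negating the subtrahend) are negative but the stored result is non-negative: signed overflow. The true value -48332 − 28066 = -76398 lies outside [-65536, 65535].

54674; overflow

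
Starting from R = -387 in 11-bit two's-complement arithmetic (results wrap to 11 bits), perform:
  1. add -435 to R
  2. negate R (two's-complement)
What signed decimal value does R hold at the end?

822

Start: R = -387 = 11001111101.
R = -387 + (-435) = -822 = 10011001010
R = −(-822) = 822 = 01100110110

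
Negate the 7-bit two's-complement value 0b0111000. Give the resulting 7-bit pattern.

1001000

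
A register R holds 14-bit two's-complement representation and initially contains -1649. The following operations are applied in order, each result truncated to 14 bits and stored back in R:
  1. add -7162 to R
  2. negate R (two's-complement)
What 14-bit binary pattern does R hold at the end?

10001001101011

Start: R = -1649 = 11100110001111.
R = -1649 + (-7162) = -8811; wraps to 7573 = 01110110010101
R = −(7573) = -7573 = 10001001101011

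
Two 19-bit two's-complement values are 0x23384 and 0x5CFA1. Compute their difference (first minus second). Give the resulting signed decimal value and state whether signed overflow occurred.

-236573; overflow

0x23384 = 0100011001110000100 = 144260 (signed)
0x5CFA1 = 1011100111110100001 = -143455 (signed)
Subtract via negate-and-add: invert 1011100111110100001 + 1 = 0100011000001011111 (i.e. 143455).
  0100011001110000100
+ 0100011000001011111
= 1000110001111100011
Result 1000110001111100011: MSB = 1 → 287715 − 524288 = -236573.
Both addends (after negating the subtrahend) are non-negative but the stored result is negative: signed overflow. The true value 144260 − (-143455) = 287715 lies outside [-262144, 262143].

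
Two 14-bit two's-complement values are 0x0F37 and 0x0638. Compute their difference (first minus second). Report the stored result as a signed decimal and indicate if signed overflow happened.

2303; no overflow

0x0F37 = 00111100110111 = 3895 (signed)
0x0638 = 00011000111000 = 1592 (signed)
Subtract via negate-and-add: invert 00011000111000 + 1 = 11100111001000 (i.e. -1592).
  00111100110111
+ 11100111001000
= 00100011111111  (discard carry-out 1)
Result 00100011111111: MSB = 0 → value 2303.
Addends (after negating the subtrahend) have opposite signs, so signed overflow cannot occur.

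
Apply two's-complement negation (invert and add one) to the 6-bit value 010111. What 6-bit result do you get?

101001

Invert: 101000. Add 1: 101001.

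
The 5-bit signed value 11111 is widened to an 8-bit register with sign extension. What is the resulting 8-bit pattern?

11111111

MSB of 11111 is 1; replicate it into the new high bits.
111|11111 → 11111111 (still -1).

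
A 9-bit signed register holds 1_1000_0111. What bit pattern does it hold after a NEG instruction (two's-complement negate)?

Invert: 001111000. Add 1: 001111001.
Check: 110000111 = -121, 001111001 = 121.

001111001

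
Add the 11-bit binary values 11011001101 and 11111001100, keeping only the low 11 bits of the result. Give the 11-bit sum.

11010011001

  11011001101
+ 11111001100
= 11010011001  (discard carry-out 1)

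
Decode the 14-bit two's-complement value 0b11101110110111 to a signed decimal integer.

MSB is 1, so the value is negative.
Invert: 00010001001000. Add 1: 00010001001001 = 1097. So the value is −1097.

-1097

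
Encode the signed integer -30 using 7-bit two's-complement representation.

1100010

|-30| = 30 = 0011110 in 7 bits.
Invert the bits: 1100001. Add 1: 1100010.
Check: 1100010 reads as 98 − 128 = -30.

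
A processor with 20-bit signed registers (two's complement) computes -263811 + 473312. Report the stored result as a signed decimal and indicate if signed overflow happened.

209501; no overflow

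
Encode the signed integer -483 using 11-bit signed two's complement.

11000011101

|-483| = 483 = 00111100011 in 11 bits.
Invert the bits: 11000011100. Add 1: 11000011101.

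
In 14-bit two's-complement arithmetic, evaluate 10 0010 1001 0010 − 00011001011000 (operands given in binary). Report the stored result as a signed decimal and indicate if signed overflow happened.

10 0010 1001 0010 → 10001010010010 = -7534 (signed)
00011001011000 = 1624 (signed)
Subtract via negate-and-add: invert 00011001011000 + 1 = 11100110101000 (i.e. -1624).
  10001010010010
+ 11100110101000
= 01110000111010  (discard carry-out 1)
Result 01110000111010: MSB = 0 → value 7226.
Both addends (after negating the subtrahend) are negative but the stored result is non-negative: signed overflow. The true value -7534 − 1624 = -9158 lies outside [-8192, 8191].

7226; overflow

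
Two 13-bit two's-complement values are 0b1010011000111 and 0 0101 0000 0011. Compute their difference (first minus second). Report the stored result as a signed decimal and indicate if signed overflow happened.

4036; overflow

0b1010011000111 → 1010011000111 = -2873 (signed)
0 0101 0000 0011 → 0010100000011 = 1283 (signed)
Subtract via negate-and-add: invert 0010100000011 + 1 = 1101011111101 (i.e. -1283).
  1010011000111
+ 1101011111101
= 0111111000100  (discard carry-out 1)
Result 0111111000100: MSB = 0 → value 4036.
Both addends (after negating the subtrahend) are negative but the stored result is non-negative: signed overflow. The true value -2873 − 1283 = -4156 lies outside [-4096, 4095].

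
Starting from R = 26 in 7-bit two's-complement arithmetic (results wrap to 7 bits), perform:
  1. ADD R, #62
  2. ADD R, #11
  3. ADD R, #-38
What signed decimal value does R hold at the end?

Start: R = 26 = 0011010.
R = 26 + 62 = 88; wraps to -40 = 1011000
R = -40 + 11 = -29 = 1100011
R = -29 + (-38) = -67; wraps to 61 = 0111101

61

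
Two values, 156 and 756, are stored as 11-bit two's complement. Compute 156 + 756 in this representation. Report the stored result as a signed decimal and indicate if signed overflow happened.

156 → 00010011100
756 → 01011110100
  00010011100
+ 01011110100
= 01110010000
Result 01110010000: MSB = 0 → value 912.
Both addends are non-negative and so is the stored result: no signed overflow.

912; no overflow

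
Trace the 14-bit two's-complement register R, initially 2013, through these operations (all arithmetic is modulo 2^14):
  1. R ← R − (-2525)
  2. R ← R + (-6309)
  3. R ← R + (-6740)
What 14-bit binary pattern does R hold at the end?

Start: R = 2013 = 00011111011101.
R = 2013 − (-2525) = 4538 = 01000110111010
R = 4538 + (-6309) = -1771 = 11100100010101
R = -1771 + (-6740) = -8511; wraps to 7873 = 01111011000001

01111011000001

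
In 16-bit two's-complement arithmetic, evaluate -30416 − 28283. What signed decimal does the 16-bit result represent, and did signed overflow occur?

6837; overflow

-30416 → 1000100100110000
28283 → 0110111001111011
Subtract via negate-and-add: invert 0110111001111011 + 1 = 1001000110000101 (i.e. -28283).
  1000100100110000
+ 1001000110000101
= 0001101010110101  (discard carry-out 1)
Result 0001101010110101: MSB = 0 → value 6837.
Both addends (after negating the subtrahend) are negative but the stored result is non-negative: signed overflow. The true value -30416 − 28283 = -58699 lies outside [-32768, 32767].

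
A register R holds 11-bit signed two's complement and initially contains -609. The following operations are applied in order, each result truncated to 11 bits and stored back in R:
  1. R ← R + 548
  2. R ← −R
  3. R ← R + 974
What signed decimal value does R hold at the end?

-1013

Start: R = -609 = 10110011111.
R = -609 + 548 = -61 = 11111000011
R = −(-61) = 61 = 00000111101
R = 61 + 974 = 1035; wraps to -1013 = 10000001011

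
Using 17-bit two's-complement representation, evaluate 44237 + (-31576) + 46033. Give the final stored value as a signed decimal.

58694

44237 + (-31576) = 12661 (00011000101110101)
12661 + 46033 = 58694 (01110010101000110)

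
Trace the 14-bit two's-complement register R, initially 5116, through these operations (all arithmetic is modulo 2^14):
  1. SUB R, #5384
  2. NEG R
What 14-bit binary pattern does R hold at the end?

Start: R = 5116 = 01001111111100.
R = 5116 − 5384 = -268 = 11111011110100
R = −(-268) = 268 = 00000100001100

00000100001100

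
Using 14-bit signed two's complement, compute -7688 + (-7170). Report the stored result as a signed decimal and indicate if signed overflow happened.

1526; overflow

-7688 → 10000111111000
-7170 → 10001111111110
  10000111111000
+ 10001111111110
= 00010111110110  (discard carry-out 1)
Result 00010111110110: MSB = 0 → value 1526.
Both addends are negative but the stored result is non-negative: signed overflow. The true value -7688 + (-7170) = -14858 lies outside [-8192, 8191].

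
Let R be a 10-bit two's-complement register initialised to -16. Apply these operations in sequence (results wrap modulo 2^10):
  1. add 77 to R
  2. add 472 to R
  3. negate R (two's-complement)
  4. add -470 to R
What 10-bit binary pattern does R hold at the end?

Start: R = -16 = 1111110000.
R = -16 + 77 = 61 = 0000111101
R = 61 + 472 = 533; wraps to -491 = 1000010101
R = −(-491) = 491 = 0111101011
R = 491 + (-470) = 21 = 0000010101

0000010101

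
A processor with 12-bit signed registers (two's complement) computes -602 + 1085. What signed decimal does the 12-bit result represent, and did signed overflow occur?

483; no overflow

-602 → 110110100110
1085 → 010000111101
  110110100110
+ 010000111101
= 000111100011  (discard carry-out 1)
Result 000111100011: MSB = 0 → value 483.
Addends have opposite signs, so signed overflow cannot occur.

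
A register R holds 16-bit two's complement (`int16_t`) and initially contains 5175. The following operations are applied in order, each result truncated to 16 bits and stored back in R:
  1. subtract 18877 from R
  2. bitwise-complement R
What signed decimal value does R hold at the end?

Start: R = 5175 = 0001010000110111.
R = 5175 − 18877 = -13702 = 1100101001111010
R = NOT 1100101001111010 = 0011010110000101 = 13701

13701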